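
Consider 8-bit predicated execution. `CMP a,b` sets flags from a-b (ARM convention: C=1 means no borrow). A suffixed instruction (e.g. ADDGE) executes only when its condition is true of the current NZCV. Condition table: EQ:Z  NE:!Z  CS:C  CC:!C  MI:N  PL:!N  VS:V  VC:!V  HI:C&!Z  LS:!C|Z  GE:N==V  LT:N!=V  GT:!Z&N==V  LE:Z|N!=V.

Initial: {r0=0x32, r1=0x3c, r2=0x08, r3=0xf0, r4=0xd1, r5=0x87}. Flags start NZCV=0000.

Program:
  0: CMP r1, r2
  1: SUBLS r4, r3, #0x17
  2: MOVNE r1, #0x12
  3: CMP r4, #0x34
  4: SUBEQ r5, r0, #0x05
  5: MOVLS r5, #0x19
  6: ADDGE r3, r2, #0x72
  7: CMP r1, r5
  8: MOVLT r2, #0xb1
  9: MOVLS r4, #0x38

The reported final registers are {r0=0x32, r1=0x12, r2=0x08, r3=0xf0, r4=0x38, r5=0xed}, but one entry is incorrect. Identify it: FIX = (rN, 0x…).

0: ✓ CMP  NZCV=0010
1: · SUBLS
2: ✓ MOVNE  r1←0x12
3: ✓ CMP  NZCV=1010
4: · SUBEQ
5: · MOVLS
6: · ADDGE
7: ✓ CMP  NZCV=1001
8: · MOVLT
9: ✓ MOVLS  r4←0x38

FIX = (r5, 0x87)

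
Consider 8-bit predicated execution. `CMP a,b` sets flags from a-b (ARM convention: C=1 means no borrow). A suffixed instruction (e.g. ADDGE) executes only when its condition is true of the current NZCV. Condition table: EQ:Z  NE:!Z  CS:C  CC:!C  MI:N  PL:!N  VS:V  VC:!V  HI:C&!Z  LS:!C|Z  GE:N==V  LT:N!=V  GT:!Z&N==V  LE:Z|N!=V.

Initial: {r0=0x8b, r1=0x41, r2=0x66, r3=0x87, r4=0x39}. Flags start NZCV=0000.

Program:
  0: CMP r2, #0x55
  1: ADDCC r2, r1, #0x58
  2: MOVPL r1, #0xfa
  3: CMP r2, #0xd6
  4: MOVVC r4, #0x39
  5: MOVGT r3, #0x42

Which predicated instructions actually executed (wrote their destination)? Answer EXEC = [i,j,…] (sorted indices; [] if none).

EXEC = [2,5]

[0] flags=0010 → (cmp)
[1] flags=0010 CC?F → skip
[2] flags=0010 PL?T → r1=0xfa
[3] flags=1001 → (cmp)
[4] flags=1001 VC?F → skip
[5] flags=1001 GT?T → r3=0x42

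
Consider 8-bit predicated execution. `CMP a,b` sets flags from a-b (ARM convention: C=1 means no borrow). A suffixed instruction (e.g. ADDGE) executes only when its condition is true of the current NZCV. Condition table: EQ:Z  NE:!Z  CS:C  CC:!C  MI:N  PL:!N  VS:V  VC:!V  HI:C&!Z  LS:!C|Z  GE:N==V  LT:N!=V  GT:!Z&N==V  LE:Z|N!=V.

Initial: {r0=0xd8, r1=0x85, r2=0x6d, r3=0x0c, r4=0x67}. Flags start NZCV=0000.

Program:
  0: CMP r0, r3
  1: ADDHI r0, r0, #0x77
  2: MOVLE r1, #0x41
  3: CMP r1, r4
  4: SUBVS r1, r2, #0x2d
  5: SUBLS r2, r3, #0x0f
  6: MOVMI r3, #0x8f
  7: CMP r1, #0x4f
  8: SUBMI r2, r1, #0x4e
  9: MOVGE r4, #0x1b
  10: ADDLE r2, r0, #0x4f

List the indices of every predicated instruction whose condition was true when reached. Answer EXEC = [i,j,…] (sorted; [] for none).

EXEC = [1,2,5,6,8,10]

0: ✓ CMP  NZCV=1010
1: ✓ ADDHI  r0←0x4f
2: ✓ MOVLE  r1←0x41
3: ✓ CMP  NZCV=1000
4: · SUBVS
5: ✓ SUBLS  r2←0xfd
6: ✓ MOVMI  r3←0x8f
7: ✓ CMP  NZCV=1000
8: ✓ SUBMI  r2←0xf3
9: · MOVGE
10: ✓ ADDLE  r2←0x9e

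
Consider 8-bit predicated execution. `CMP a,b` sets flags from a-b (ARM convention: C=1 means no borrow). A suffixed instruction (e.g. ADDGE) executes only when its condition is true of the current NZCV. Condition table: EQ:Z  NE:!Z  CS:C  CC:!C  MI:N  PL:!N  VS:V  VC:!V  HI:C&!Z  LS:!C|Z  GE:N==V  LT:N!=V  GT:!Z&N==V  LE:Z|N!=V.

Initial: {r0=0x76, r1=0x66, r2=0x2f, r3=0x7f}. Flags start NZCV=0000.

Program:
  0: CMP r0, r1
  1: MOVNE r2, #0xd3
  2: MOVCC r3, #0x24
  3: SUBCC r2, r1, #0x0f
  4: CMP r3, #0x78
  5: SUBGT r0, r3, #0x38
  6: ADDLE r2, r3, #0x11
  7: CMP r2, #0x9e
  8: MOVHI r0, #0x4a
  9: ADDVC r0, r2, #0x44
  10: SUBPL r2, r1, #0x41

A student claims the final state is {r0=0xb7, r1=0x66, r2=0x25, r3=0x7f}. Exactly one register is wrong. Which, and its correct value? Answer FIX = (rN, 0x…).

0: ✓ CMP  NZCV=0010
1: ✓ MOVNE  r2←0xd3
2: · MOVCC
3: · SUBCC
4: ✓ CMP  NZCV=0010
5: ✓ SUBGT  r0←0x47
6: · ADDLE
7: ✓ CMP  NZCV=0010
8: ✓ MOVHI  r0←0x4a
9: ✓ ADDVC  r0←0x17
10: ✓ SUBPL  r2←0x25

FIX = (r0, 0x17)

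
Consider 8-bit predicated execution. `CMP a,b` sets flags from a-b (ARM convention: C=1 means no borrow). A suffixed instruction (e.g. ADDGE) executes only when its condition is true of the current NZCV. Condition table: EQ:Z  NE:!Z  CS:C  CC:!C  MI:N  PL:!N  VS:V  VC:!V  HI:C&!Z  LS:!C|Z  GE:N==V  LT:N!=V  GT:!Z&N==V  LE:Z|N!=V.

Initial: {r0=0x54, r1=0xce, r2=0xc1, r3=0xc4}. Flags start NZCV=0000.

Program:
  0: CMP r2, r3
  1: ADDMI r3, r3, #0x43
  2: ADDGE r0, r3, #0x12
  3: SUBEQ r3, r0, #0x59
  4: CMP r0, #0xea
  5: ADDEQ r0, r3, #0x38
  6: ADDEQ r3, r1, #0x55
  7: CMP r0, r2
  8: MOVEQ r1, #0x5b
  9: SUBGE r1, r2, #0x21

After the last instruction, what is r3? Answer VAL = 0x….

VAL = 0x07

[0] flags=1000 → (cmp)
[1] flags=1000 MI?T → r3=0x07
[2] flags=1000 GE?F → skip
[3] flags=1000 EQ?F → skip
[4] flags=0000 → (cmp)
[5] flags=0000 EQ?F → skip
[6] flags=0000 EQ?F → skip
[7] flags=1001 → (cmp)
[8] flags=1001 EQ?F → skip
[9] flags=1001 GE?T → r1=0xa0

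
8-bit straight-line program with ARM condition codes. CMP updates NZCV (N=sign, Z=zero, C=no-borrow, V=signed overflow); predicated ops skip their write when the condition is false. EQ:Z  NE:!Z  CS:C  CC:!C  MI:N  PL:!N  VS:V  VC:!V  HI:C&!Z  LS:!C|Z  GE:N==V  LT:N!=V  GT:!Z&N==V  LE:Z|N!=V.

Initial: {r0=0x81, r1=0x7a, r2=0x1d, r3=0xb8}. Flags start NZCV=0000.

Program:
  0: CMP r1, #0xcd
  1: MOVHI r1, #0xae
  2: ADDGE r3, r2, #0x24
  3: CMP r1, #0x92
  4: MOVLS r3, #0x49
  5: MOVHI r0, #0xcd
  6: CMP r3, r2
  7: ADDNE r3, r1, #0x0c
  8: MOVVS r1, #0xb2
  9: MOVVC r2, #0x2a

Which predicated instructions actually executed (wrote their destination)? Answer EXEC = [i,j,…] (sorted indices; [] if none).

[0] flags=1001 → (cmp)
[1] flags=1001 HI?F → skip
[2] flags=1001 GE?T → r3=0x41
[3] flags=1001 → (cmp)
[4] flags=1001 LS?T → r3=0x49
[5] flags=1001 HI?F → skip
[6] flags=0010 → (cmp)
[7] flags=0010 NE?T → r3=0x86
[8] flags=0010 VS?F → skip
[9] flags=0010 VC?T → r2=0x2a

EXEC = [2,4,7,9]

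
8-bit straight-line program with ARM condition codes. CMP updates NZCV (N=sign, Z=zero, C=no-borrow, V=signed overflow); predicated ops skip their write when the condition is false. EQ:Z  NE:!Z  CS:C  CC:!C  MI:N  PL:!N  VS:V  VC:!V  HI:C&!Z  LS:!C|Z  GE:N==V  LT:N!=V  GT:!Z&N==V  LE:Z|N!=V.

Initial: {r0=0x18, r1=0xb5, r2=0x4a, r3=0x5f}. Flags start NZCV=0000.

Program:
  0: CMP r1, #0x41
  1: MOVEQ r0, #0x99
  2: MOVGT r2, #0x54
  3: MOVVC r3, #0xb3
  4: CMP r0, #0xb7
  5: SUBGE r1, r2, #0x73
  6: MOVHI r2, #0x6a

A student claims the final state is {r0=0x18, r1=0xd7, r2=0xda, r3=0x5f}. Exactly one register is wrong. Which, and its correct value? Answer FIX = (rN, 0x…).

FIX = (r2, 0x4a)

[0] flags=0011 → (cmp)
[1] flags=0011 EQ?F → skip
[2] flags=0011 GT?F → skip
[3] flags=0011 VC?F → skip
[4] flags=0000 → (cmp)
[5] flags=0000 GE?T → r1=0xd7
[6] flags=0000 HI?F → skip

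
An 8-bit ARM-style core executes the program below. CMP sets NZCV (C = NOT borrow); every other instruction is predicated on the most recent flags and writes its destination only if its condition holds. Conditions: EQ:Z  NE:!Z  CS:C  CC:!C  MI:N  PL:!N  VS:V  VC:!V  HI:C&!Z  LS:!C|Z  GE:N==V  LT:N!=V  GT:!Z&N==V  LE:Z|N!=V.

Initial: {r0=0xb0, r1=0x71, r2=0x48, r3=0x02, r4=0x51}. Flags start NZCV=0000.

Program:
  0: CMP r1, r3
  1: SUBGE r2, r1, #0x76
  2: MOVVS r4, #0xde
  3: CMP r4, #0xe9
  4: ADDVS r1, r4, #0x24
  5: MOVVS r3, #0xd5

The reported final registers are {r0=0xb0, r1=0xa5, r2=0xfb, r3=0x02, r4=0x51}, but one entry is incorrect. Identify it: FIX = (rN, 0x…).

FIX = (r1, 0x71)

0: ✓ CMP  NZCV=0010
1: ✓ SUBGE  r2←0xfb
2: · MOVVS
3: ✓ CMP  NZCV=0000
4: · ADDVS
5: · MOVVS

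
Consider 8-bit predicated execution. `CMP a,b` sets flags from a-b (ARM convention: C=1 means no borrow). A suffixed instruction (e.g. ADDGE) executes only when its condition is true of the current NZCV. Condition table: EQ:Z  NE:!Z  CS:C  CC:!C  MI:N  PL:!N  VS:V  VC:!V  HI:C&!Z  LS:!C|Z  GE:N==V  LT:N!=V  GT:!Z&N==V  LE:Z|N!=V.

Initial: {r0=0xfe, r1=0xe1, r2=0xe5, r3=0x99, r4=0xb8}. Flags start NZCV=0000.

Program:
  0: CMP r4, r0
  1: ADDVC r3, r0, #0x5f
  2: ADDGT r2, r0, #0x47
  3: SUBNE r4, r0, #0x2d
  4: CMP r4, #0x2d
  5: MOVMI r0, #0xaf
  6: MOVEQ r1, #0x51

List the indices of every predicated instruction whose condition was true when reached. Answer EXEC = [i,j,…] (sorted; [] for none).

EXEC = [1,3,5]

0: ✓ CMP  NZCV=1000
1: ✓ ADDVC  r3←0x5d
2: · ADDGT
3: ✓ SUBNE  r4←0xd1
4: ✓ CMP  NZCV=1010
5: ✓ MOVMI  r0←0xaf
6: · MOVEQ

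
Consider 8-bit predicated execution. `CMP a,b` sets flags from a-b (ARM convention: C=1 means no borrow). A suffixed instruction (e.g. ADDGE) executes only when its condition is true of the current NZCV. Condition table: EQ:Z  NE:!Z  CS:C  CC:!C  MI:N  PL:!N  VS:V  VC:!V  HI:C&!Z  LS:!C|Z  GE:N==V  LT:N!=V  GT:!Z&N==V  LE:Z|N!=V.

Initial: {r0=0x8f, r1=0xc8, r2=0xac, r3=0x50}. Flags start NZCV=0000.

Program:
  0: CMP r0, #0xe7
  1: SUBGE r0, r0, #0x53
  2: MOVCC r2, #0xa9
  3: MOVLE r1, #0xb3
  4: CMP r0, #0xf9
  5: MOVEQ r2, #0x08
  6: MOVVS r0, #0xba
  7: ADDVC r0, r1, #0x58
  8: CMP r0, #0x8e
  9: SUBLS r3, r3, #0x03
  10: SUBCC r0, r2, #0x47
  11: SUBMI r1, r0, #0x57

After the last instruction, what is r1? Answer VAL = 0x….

[0] flags=1000 → (cmp)
[1] flags=1000 GE?F → skip
[2] flags=1000 CC?T → r2=0xa9
[3] flags=1000 LE?T → r1=0xb3
[4] flags=1000 → (cmp)
[5] flags=1000 EQ?F → skip
[6] flags=1000 VS?F → skip
[7] flags=1000 VC?T → r0=0x0b
[8] flags=0000 → (cmp)
[9] flags=0000 LS?T → r3=0x4d
[10] flags=0000 CC?T → r0=0x62
[11] flags=0000 MI?F → skip

VAL = 0xb3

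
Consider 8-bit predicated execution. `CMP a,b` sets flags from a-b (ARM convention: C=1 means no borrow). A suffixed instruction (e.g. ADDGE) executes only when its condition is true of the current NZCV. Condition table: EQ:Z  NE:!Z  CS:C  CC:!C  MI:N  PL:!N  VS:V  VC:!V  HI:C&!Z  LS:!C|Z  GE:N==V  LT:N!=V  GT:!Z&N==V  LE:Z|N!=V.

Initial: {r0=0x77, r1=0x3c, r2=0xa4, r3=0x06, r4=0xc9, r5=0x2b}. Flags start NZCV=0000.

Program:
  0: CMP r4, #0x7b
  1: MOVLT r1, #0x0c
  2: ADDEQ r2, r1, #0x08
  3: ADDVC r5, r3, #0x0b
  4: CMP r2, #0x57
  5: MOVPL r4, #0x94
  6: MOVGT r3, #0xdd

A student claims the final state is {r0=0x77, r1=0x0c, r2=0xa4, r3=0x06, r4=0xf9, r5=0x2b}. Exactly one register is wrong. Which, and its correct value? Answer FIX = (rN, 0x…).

[0] flags=0011 → (cmp)
[1] flags=0011 LT?T → r1=0x0c
[2] flags=0011 EQ?F → skip
[3] flags=0011 VC?F → skip
[4] flags=0011 → (cmp)
[5] flags=0011 PL?T → r4=0x94
[6] flags=0011 GT?F → skip

FIX = (r4, 0x94)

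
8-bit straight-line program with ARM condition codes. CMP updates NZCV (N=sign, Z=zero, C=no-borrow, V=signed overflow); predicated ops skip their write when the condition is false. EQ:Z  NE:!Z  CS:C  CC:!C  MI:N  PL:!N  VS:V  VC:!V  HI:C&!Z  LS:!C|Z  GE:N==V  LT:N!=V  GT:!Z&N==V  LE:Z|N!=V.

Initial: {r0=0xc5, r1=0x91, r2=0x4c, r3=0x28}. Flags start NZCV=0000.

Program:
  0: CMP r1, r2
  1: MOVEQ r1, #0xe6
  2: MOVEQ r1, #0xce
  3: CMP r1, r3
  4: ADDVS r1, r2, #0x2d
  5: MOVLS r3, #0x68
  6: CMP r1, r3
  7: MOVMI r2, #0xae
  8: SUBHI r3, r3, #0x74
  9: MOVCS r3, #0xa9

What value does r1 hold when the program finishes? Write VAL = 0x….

0: ✓ CMP  NZCV=0011
1: · MOVEQ
2: · MOVEQ
3: ✓ CMP  NZCV=0011
4: ✓ ADDVS  r1←0x79
5: · MOVLS
6: ✓ CMP  NZCV=0010
7: · MOVMI
8: ✓ SUBHI  r3←0xb4
9: ✓ MOVCS  r3←0xa9

VAL = 0x79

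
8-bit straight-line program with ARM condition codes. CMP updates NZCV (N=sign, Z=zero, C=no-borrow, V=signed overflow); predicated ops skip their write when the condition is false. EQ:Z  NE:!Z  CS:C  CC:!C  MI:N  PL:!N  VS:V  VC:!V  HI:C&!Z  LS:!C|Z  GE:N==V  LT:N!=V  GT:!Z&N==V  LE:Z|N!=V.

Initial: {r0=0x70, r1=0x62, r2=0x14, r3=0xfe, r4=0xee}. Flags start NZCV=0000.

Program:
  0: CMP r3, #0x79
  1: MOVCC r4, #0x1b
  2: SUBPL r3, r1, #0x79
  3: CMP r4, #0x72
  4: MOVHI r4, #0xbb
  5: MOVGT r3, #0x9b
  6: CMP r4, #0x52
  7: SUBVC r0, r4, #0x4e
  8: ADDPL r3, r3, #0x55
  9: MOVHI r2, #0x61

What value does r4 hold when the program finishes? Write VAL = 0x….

0: ✓ CMP  NZCV=1010
1: · MOVCC
2: · SUBPL
3: ✓ CMP  NZCV=0011
4: ✓ MOVHI  r4←0xbb
5: · MOVGT
6: ✓ CMP  NZCV=0011
7: · SUBVC
8: ✓ ADDPL  r3←0x53
9: ✓ MOVHI  r2←0x61

VAL = 0xbb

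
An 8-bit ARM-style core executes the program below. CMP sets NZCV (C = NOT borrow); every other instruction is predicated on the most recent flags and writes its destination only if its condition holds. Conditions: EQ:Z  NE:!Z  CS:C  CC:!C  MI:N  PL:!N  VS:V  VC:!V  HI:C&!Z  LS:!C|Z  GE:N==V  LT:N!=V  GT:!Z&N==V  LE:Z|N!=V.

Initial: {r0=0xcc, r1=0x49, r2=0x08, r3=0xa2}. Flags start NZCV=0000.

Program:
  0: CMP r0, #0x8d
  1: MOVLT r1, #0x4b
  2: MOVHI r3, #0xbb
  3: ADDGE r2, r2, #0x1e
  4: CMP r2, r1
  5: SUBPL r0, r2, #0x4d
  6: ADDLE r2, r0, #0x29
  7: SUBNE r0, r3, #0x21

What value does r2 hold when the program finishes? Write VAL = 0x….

VAL = 0xf5

0: ✓ CMP  NZCV=0010
1: · MOVLT
2: ✓ MOVHI  r3←0xbb
3: ✓ ADDGE  r2←0x26
4: ✓ CMP  NZCV=1000
5: · SUBPL
6: ✓ ADDLE  r2←0xf5
7: ✓ SUBNE  r0←0x9a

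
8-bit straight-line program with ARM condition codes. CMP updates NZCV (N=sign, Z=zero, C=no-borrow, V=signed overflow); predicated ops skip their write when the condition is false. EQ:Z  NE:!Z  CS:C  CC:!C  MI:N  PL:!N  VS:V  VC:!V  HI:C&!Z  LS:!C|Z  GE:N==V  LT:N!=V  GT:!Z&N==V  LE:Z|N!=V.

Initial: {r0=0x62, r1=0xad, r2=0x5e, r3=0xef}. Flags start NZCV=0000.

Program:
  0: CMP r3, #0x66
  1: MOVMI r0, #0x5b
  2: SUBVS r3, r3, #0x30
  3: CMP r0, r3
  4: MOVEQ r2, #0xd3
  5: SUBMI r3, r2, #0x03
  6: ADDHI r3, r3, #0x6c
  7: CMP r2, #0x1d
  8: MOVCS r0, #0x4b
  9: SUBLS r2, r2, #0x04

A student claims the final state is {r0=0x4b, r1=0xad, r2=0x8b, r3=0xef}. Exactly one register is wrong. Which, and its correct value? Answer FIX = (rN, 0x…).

FIX = (r2, 0x5e)

0: ✓ CMP  NZCV=1010
1: ✓ MOVMI  r0←0x5b
2: · SUBVS
3: ✓ CMP  NZCV=0000
4: · MOVEQ
5: · SUBMI
6: · ADDHI
7: ✓ CMP  NZCV=0010
8: ✓ MOVCS  r0←0x4b
9: · SUBLS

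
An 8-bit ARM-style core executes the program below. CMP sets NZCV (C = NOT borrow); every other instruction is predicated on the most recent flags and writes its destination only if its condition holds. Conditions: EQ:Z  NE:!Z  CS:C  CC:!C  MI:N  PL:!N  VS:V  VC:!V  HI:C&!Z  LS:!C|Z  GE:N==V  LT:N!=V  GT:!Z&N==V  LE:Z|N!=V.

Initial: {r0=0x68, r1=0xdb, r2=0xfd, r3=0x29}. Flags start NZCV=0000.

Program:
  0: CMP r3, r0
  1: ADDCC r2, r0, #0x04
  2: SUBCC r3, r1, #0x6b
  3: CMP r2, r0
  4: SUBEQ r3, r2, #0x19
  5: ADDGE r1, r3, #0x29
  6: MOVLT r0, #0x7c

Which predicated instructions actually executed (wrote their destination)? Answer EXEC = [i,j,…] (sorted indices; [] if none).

EXEC = [1,2,5]

0: ✓ CMP  NZCV=1000
1: ✓ ADDCC  r2←0x6c
2: ✓ SUBCC  r3←0x70
3: ✓ CMP  NZCV=0010
4: · SUBEQ
5: ✓ ADDGE  r1←0x99
6: · MOVLT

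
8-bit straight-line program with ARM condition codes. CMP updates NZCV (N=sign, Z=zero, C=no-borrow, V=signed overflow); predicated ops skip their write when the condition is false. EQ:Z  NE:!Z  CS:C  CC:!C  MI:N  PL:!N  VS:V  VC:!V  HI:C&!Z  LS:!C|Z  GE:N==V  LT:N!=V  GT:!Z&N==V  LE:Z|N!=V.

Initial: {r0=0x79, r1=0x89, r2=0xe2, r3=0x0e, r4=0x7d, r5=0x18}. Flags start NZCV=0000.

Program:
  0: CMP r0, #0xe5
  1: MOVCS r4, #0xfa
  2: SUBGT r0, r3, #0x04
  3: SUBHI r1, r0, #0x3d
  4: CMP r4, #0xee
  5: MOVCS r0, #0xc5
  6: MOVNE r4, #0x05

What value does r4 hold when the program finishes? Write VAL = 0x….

[0] flags=1001 → (cmp)
[1] flags=1001 CS?F → skip
[2] flags=1001 GT?T → r0=0x0a
[3] flags=1001 HI?F → skip
[4] flags=1001 → (cmp)
[5] flags=1001 CS?F → skip
[6] flags=1001 NE?T → r4=0x05

VAL = 0x05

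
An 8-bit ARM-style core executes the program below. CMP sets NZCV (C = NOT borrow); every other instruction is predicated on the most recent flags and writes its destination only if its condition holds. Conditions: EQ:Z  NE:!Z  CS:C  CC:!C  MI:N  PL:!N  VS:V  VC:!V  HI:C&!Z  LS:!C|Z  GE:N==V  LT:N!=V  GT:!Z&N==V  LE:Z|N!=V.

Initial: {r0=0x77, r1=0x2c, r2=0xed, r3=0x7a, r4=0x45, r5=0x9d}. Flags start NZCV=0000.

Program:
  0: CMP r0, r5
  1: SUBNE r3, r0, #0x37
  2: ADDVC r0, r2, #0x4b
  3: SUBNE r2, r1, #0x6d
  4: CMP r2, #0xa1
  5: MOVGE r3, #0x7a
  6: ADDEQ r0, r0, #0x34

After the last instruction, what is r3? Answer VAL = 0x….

[0] flags=1001 → (cmp)
[1] flags=1001 NE?T → r3=0x40
[2] flags=1001 VC?F → skip
[3] flags=1001 NE?T → r2=0xbf
[4] flags=0010 → (cmp)
[5] flags=0010 GE?T → r3=0x7a
[6] flags=0010 EQ?F → skip

VAL = 0x7a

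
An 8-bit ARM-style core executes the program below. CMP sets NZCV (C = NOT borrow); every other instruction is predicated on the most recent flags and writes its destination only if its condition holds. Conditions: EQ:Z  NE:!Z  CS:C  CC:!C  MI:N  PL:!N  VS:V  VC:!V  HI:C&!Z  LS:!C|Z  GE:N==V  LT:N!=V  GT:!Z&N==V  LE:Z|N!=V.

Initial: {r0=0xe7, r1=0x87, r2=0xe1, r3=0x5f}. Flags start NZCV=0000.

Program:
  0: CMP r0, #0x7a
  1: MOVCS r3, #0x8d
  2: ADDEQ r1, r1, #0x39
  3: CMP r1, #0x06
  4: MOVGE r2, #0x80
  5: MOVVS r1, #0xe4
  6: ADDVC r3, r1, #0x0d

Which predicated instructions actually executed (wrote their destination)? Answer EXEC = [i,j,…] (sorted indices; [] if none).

[0] flags=0011 → (cmp)
[1] flags=0011 CS?T → r3=0x8d
[2] flags=0011 EQ?F → skip
[3] flags=1010 → (cmp)
[4] flags=1010 GE?F → skip
[5] flags=1010 VS?F → skip
[6] flags=1010 VC?T → r3=0x94

EXEC = [1,6]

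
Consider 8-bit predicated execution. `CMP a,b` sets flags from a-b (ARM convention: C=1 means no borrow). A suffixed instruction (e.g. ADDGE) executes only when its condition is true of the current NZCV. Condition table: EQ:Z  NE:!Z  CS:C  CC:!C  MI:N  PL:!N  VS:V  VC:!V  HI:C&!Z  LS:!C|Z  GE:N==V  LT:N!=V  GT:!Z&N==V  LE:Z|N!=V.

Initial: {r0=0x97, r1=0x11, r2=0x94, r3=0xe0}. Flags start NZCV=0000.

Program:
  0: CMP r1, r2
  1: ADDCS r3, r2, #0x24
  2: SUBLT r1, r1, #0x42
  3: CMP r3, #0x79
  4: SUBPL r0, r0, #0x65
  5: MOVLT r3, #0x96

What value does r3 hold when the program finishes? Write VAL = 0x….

VAL = 0x96

0: ✓ CMP  NZCV=0000
1: · ADDCS
2: · SUBLT
3: ✓ CMP  NZCV=0011
4: ✓ SUBPL  r0←0x32
5: ✓ MOVLT  r3←0x96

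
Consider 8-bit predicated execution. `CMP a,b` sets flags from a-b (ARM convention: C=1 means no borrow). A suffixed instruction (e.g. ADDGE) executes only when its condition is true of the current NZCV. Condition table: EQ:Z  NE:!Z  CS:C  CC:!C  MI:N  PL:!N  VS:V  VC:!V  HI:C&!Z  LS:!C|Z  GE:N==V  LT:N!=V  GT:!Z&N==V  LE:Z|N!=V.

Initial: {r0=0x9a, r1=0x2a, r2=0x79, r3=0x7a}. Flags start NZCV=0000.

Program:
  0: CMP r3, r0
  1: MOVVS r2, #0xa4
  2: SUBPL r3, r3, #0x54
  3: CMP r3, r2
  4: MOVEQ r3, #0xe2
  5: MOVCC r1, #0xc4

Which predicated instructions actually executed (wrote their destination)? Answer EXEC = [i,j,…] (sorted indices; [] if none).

0: ✓ CMP  NZCV=1001
1: ✓ MOVVS  r2←0xa4
2: · SUBPL
3: ✓ CMP  NZCV=1001
4: · MOVEQ
5: ✓ MOVCC  r1←0xc4

EXEC = [1,5]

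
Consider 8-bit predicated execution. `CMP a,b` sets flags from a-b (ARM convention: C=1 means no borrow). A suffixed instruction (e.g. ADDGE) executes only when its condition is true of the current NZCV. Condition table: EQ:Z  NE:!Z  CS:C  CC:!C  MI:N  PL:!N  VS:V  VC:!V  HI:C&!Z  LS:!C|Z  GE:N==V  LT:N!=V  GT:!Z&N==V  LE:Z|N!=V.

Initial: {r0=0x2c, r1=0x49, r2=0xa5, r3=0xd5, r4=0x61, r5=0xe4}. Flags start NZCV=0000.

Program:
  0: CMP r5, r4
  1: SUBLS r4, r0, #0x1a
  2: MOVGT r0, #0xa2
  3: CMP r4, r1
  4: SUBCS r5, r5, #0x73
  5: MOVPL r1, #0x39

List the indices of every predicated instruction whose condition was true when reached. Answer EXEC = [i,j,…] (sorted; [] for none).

EXEC = [4,5]

0: ✓ CMP  NZCV=1010
1: · SUBLS
2: · MOVGT
3: ✓ CMP  NZCV=0010
4: ✓ SUBCS  r5←0x71
5: ✓ MOVPL  r1←0x39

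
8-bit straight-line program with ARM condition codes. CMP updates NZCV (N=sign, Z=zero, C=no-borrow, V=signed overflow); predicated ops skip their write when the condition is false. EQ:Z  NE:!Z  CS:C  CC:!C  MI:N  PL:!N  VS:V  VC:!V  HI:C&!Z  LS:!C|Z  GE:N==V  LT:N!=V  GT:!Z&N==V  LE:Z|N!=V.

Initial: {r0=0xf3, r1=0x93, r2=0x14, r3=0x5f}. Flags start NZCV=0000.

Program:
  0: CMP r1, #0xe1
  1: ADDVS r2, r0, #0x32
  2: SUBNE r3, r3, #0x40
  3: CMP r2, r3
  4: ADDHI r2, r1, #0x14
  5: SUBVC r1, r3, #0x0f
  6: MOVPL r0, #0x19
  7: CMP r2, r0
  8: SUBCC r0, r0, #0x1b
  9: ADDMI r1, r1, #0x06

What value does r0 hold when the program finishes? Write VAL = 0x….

VAL = 0xd8

0: ✓ CMP  NZCV=1000
1: · ADDVS
2: ✓ SUBNE  r3←0x1f
3: ✓ CMP  NZCV=1000
4: · ADDHI
5: ✓ SUBVC  r1←0x10
6: · MOVPL
7: ✓ CMP  NZCV=0000
8: ✓ SUBCC  r0←0xd8
9: · ADDMI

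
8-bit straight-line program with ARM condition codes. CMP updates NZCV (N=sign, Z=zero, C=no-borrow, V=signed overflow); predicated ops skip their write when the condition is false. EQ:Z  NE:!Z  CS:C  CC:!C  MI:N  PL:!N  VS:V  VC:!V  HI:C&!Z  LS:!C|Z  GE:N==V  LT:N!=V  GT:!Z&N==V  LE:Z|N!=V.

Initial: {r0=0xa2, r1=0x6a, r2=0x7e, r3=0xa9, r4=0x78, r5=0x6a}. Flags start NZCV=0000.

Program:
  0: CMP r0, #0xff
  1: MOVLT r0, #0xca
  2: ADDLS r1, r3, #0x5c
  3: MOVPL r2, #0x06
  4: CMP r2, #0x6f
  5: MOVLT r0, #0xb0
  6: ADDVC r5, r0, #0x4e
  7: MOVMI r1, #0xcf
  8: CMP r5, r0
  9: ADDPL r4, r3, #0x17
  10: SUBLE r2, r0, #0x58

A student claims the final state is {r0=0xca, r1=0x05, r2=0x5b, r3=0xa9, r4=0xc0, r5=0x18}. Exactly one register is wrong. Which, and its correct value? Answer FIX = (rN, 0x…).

FIX = (r2, 0x7e)

[0] flags=1000 → (cmp)
[1] flags=1000 LT?T → r0=0xca
[2] flags=1000 LS?T → r1=0x05
[3] flags=1000 PL?F → skip
[4] flags=0010 → (cmp)
[5] flags=0010 LT?F → skip
[6] flags=0010 VC?T → r5=0x18
[7] flags=0010 MI?F → skip
[8] flags=0000 → (cmp)
[9] flags=0000 PL?T → r4=0xc0
[10] flags=0000 LE?F → skip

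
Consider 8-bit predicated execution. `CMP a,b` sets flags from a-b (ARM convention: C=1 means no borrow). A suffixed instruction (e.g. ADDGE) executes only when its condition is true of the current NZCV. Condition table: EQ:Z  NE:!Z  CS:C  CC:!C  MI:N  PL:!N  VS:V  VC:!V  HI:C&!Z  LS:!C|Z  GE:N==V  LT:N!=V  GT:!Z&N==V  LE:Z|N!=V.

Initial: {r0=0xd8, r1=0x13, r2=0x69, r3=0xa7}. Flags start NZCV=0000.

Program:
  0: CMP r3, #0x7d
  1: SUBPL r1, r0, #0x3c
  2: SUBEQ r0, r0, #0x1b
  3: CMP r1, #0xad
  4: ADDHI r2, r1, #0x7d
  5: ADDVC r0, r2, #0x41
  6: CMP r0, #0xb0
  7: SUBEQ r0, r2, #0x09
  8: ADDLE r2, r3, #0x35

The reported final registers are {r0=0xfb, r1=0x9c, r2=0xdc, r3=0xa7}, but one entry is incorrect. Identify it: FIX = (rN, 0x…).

FIX = (r0, 0xaa)

0: ✓ CMP  NZCV=0011
1: ✓ SUBPL  r1←0x9c
2: · SUBEQ
3: ✓ CMP  NZCV=1000
4: · ADDHI
5: ✓ ADDVC  r0←0xaa
6: ✓ CMP  NZCV=1000
7: · SUBEQ
8: ✓ ADDLE  r2←0xdc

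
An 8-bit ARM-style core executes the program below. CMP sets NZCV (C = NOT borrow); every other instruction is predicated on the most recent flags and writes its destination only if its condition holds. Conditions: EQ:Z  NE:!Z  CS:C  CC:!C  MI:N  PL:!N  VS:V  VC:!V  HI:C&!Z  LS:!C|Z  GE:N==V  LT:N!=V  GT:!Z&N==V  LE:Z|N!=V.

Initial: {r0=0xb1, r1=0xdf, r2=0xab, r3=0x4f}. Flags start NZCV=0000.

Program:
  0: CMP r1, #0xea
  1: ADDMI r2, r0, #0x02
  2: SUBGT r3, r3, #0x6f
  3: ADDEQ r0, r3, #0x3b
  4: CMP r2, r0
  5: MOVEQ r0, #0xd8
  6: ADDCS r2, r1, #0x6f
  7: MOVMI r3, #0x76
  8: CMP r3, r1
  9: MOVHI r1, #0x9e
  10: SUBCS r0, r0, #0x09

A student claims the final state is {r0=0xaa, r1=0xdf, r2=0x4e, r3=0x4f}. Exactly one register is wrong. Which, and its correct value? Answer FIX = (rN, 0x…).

FIX = (r0, 0xb1)

[0] flags=1000 → (cmp)
[1] flags=1000 MI?T → r2=0xb3
[2] flags=1000 GT?F → skip
[3] flags=1000 EQ?F → skip
[4] flags=0010 → (cmp)
[5] flags=0010 EQ?F → skip
[6] flags=0010 CS?T → r2=0x4e
[7] flags=0010 MI?F → skip
[8] flags=0000 → (cmp)
[9] flags=0000 HI?F → skip
[10] flags=0000 CS?F → skip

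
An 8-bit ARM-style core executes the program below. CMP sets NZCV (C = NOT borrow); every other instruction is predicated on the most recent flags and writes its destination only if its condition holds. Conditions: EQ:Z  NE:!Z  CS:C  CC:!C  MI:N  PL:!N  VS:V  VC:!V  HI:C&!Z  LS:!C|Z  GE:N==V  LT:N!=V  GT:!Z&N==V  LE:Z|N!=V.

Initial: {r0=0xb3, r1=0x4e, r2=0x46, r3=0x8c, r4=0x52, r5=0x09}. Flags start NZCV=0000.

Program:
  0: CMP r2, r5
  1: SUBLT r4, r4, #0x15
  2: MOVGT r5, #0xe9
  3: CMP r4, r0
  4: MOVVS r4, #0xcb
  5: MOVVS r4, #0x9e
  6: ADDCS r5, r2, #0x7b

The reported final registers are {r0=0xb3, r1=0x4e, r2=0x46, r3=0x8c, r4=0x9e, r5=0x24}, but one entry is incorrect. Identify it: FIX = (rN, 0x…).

[0] flags=0010 → (cmp)
[1] flags=0010 LT?F → skip
[2] flags=0010 GT?T → r5=0xe9
[3] flags=1001 → (cmp)
[4] flags=1001 VS?T → r4=0xcb
[5] flags=1001 VS?T → r4=0x9e
[6] flags=1001 CS?F → skip

FIX = (r5, 0xe9)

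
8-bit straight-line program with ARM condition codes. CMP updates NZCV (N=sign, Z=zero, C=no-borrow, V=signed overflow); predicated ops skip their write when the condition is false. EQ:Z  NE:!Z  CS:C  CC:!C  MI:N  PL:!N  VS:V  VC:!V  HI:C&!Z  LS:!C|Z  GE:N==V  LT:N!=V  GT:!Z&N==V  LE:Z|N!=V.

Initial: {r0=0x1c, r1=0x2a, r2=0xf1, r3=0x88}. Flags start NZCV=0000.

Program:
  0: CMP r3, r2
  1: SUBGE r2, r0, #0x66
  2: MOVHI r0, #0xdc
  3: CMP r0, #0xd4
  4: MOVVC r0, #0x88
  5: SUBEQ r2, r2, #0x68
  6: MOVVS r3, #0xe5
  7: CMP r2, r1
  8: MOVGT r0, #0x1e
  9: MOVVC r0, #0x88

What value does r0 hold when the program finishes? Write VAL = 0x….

VAL = 0x88

0: ✓ CMP  NZCV=1000
1: · SUBGE
2: · MOVHI
3: ✓ CMP  NZCV=0000
4: ✓ MOVVC  r0←0x88
5: · SUBEQ
6: · MOVVS
7: ✓ CMP  NZCV=1010
8: · MOVGT
9: ✓ MOVVC  r0←0x88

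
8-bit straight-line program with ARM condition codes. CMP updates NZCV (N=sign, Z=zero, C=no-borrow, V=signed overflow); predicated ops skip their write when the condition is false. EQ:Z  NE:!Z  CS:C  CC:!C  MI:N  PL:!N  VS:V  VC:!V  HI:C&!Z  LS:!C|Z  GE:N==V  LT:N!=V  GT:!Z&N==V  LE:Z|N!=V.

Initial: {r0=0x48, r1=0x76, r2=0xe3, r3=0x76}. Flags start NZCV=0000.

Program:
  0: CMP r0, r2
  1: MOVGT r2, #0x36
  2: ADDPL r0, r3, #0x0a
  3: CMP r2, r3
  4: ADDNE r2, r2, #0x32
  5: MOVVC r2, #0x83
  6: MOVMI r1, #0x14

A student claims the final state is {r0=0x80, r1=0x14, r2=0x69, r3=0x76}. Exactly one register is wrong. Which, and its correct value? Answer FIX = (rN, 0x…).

FIX = (r2, 0x83)

[0] flags=0000 → (cmp)
[1] flags=0000 GT?T → r2=0x36
[2] flags=0000 PL?T → r0=0x80
[3] flags=1000 → (cmp)
[4] flags=1000 NE?T → r2=0x68
[5] flags=1000 VC?T → r2=0x83
[6] flags=1000 MI?T → r1=0x14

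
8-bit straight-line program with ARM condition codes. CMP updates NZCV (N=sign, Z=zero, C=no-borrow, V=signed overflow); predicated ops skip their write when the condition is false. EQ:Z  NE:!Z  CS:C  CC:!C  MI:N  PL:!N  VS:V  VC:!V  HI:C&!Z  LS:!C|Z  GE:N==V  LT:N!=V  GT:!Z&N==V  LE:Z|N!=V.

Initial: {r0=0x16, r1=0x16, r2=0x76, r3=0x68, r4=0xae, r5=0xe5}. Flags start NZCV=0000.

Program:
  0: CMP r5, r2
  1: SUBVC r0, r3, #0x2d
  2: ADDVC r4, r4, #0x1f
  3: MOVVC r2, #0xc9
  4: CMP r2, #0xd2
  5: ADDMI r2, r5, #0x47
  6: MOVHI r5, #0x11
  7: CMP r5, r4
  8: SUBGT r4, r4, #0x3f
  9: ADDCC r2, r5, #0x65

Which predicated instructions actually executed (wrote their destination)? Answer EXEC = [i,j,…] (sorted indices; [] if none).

EXEC = [5,8]

0: ✓ CMP  NZCV=0011
1: · SUBVC
2: · ADDVC
3: · MOVVC
4: ✓ CMP  NZCV=1001
5: ✓ ADDMI  r2←0x2c
6: · MOVHI
7: ✓ CMP  NZCV=0010
8: ✓ SUBGT  r4←0x6f
9: · ADDCC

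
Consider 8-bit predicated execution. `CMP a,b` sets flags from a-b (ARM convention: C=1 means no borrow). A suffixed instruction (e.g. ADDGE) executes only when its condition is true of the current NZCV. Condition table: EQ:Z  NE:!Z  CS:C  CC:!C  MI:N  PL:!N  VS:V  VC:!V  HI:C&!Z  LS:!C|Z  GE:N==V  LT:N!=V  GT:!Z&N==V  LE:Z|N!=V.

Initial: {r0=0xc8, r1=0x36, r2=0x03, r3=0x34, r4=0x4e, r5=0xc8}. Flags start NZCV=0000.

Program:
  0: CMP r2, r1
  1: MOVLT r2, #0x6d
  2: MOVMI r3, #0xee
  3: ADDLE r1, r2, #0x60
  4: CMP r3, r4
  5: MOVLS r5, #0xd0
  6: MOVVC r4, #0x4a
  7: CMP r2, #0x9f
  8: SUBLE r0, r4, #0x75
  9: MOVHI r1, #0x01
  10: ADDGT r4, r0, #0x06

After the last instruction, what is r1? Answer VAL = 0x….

0: ✓ CMP  NZCV=1000
1: ✓ MOVLT  r2←0x6d
2: ✓ MOVMI  r3←0xee
3: ✓ ADDLE  r1←0xcd
4: ✓ CMP  NZCV=1010
5: · MOVLS
6: ✓ MOVVC  r4←0x4a
7: ✓ CMP  NZCV=1001
8: · SUBLE
9: · MOVHI
10: ✓ ADDGT  r4←0xce

VAL = 0xcd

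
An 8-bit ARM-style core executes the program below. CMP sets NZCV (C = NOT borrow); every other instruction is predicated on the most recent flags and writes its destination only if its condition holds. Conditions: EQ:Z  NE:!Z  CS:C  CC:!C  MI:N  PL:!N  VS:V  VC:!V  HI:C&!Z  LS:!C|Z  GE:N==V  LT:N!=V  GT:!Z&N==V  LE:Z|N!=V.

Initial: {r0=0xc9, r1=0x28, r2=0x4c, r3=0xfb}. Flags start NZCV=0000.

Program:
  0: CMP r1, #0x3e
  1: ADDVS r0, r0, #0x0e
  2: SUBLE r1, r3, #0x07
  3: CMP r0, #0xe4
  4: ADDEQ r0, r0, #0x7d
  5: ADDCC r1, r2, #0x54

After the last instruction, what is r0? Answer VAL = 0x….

VAL = 0xc9

[0] flags=1000 → (cmp)
[1] flags=1000 VS?F → skip
[2] flags=1000 LE?T → r1=0xf4
[3] flags=1000 → (cmp)
[4] flags=1000 EQ?F → skip
[5] flags=1000 CC?T → r1=0xa0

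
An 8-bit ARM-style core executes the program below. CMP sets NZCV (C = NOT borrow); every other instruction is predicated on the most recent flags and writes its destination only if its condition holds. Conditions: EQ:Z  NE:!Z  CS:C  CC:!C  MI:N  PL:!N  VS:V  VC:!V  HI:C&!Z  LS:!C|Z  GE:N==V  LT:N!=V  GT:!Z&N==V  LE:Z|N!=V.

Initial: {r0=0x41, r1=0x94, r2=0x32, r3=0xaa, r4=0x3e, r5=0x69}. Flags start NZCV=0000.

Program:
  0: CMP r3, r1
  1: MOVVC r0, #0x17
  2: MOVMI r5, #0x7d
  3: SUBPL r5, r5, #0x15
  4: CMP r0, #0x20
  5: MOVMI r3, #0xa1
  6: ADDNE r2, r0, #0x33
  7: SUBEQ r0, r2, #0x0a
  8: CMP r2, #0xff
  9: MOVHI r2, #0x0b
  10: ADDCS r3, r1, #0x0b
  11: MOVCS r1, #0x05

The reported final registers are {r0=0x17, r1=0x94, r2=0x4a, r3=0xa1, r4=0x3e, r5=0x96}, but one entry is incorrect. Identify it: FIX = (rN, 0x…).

0: ✓ CMP  NZCV=0010
1: ✓ MOVVC  r0←0x17
2: · MOVMI
3: ✓ SUBPL  r5←0x54
4: ✓ CMP  NZCV=1000
5: ✓ MOVMI  r3←0xa1
6: ✓ ADDNE  r2←0x4a
7: · SUBEQ
8: ✓ CMP  NZCV=0000
9: · MOVHI
10: · ADDCS
11: · MOVCS

FIX = (r5, 0x54)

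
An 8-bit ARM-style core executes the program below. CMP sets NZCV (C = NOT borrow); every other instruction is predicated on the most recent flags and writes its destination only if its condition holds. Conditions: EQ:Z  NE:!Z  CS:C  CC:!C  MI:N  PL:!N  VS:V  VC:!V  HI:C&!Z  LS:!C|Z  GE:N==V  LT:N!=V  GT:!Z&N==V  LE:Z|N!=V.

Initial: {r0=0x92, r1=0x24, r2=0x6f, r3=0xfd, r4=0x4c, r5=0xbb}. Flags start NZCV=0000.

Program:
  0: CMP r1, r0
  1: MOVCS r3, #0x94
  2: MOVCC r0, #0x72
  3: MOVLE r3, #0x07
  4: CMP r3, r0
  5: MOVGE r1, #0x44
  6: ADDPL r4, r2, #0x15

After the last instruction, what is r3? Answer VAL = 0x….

VAL = 0xfd

[0] flags=1001 → (cmp)
[1] flags=1001 CS?F → skip
[2] flags=1001 CC?T → r0=0x72
[3] flags=1001 LE?F → skip
[4] flags=1010 → (cmp)
[5] flags=1010 GE?F → skip
[6] flags=1010 PL?F → skip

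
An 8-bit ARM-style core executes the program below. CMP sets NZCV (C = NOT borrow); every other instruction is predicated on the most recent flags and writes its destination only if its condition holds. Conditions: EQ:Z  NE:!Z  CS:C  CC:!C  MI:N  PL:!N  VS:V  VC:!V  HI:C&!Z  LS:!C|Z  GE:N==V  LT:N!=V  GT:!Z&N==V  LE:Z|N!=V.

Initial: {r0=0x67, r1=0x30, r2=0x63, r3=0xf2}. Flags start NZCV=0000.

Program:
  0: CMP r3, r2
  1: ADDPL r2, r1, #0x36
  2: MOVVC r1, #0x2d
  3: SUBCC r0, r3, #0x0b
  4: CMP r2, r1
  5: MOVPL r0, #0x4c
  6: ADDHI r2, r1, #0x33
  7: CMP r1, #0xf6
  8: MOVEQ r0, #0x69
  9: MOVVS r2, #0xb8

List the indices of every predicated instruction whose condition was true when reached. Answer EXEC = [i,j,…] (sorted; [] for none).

[0] flags=1010 → (cmp)
[1] flags=1010 PL?F → skip
[2] flags=1010 VC?T → r1=0x2d
[3] flags=1010 CC?F → skip
[4] flags=0010 → (cmp)
[5] flags=0010 PL?T → r0=0x4c
[6] flags=0010 HI?T → r2=0x60
[7] flags=0000 → (cmp)
[8] flags=0000 EQ?F → skip
[9] flags=0000 VS?F → skip

EXEC = [2,5,6]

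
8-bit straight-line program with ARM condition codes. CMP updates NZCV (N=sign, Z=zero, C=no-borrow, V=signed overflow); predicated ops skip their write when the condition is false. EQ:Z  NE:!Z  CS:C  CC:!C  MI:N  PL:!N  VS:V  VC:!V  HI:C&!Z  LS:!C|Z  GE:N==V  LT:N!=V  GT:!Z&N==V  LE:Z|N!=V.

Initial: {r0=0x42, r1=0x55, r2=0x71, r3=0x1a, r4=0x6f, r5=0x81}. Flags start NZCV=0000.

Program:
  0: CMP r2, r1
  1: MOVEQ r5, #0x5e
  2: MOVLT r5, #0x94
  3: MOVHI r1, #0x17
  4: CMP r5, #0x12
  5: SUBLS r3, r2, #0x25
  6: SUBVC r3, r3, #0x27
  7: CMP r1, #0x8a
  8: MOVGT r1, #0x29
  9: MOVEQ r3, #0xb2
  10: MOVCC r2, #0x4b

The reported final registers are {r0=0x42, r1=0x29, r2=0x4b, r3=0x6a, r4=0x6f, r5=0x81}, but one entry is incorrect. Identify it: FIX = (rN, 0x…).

[0] flags=0010 → (cmp)
[1] flags=0010 EQ?F → skip
[2] flags=0010 LT?F → skip
[3] flags=0010 HI?T → r1=0x17
[4] flags=0011 → (cmp)
[5] flags=0011 LS?F → skip
[6] flags=0011 VC?F → skip
[7] flags=1001 → (cmp)
[8] flags=1001 GT?T → r1=0x29
[9] flags=1001 EQ?F → skip
[10] flags=1001 CC?T → r2=0x4b

FIX = (r3, 0x1a)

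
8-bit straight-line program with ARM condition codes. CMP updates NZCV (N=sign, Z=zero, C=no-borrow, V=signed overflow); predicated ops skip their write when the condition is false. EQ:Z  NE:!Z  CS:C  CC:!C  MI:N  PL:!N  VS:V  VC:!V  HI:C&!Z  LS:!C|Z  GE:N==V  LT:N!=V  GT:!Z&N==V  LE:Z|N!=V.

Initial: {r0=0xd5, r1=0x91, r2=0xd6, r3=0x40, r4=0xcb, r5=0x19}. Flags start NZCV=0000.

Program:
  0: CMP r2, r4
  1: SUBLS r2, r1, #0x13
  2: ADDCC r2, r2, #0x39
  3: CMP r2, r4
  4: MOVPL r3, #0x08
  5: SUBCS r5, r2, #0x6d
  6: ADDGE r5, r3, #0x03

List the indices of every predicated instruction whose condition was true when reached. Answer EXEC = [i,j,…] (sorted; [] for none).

EXEC = [4,5,6]

0: ✓ CMP  NZCV=0010
1: · SUBLS
2: · ADDCC
3: ✓ CMP  NZCV=0010
4: ✓ MOVPL  r3←0x08
5: ✓ SUBCS  r5←0x69
6: ✓ ADDGE  r5←0x0b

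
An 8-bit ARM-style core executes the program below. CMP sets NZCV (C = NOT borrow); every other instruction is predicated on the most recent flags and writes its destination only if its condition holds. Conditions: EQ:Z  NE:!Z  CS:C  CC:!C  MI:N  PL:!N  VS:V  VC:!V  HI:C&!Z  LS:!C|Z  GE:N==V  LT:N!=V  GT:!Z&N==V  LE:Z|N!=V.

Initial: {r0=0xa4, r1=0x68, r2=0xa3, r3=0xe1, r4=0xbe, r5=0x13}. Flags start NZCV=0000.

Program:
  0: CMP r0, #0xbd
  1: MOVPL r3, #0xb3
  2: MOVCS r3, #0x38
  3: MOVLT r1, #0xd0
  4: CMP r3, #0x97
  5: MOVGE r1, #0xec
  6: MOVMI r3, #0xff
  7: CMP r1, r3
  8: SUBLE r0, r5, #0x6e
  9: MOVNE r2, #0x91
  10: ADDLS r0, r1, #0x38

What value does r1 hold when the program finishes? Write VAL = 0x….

VAL = 0xec

0: ✓ CMP  NZCV=1000
1: · MOVPL
2: · MOVCS
3: ✓ MOVLT  r1←0xd0
4: ✓ CMP  NZCV=0010
5: ✓ MOVGE  r1←0xec
6: · MOVMI
7: ✓ CMP  NZCV=0010
8: · SUBLE
9: ✓ MOVNE  r2←0x91
10: · ADDLS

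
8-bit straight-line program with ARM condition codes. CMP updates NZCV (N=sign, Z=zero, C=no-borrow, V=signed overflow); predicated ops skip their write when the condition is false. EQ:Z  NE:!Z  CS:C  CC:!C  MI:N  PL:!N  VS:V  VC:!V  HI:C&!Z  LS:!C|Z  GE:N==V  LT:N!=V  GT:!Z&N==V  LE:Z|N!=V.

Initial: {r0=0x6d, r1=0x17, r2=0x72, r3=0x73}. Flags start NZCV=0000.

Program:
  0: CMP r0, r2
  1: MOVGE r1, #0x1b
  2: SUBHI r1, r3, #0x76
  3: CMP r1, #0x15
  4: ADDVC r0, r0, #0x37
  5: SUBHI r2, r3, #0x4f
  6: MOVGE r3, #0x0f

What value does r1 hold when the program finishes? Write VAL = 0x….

[0] flags=1000 → (cmp)
[1] flags=1000 GE?F → skip
[2] flags=1000 HI?F → skip
[3] flags=0010 → (cmp)
[4] flags=0010 VC?T → r0=0xa4
[5] flags=0010 HI?T → r2=0x24
[6] flags=0010 GE?T → r3=0x0f

VAL = 0x17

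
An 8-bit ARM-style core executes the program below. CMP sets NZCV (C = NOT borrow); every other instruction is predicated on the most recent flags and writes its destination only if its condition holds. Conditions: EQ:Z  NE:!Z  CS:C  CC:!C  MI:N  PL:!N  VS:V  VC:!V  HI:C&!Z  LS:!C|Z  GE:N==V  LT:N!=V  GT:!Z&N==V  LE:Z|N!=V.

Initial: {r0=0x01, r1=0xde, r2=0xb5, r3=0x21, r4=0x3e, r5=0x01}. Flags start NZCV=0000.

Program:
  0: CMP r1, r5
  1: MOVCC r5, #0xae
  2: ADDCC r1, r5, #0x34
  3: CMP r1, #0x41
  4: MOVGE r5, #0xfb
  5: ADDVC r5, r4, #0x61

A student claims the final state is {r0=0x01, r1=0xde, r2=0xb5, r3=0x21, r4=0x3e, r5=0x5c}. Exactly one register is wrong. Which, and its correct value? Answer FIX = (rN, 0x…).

FIX = (r5, 0x9f)

0: ✓ CMP  NZCV=1010
1: · MOVCC
2: · ADDCC
3: ✓ CMP  NZCV=1010
4: · MOVGE
5: ✓ ADDVC  r5←0x9f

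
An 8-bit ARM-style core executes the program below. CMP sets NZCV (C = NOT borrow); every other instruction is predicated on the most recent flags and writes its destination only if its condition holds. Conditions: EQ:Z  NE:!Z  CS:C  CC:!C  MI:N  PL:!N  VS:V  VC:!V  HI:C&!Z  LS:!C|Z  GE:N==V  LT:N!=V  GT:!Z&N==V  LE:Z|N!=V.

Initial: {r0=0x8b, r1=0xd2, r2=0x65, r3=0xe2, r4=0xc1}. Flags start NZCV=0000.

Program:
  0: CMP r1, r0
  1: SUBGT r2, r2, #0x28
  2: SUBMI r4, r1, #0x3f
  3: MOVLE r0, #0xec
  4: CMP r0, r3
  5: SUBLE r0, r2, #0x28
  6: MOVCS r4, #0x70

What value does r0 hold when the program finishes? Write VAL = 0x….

[0] flags=0010 → (cmp)
[1] flags=0010 GT?T → r2=0x3d
[2] flags=0010 MI?F → skip
[3] flags=0010 LE?F → skip
[4] flags=1000 → (cmp)
[5] flags=1000 LE?T → r0=0x15
[6] flags=1000 CS?F → skip

VAL = 0x15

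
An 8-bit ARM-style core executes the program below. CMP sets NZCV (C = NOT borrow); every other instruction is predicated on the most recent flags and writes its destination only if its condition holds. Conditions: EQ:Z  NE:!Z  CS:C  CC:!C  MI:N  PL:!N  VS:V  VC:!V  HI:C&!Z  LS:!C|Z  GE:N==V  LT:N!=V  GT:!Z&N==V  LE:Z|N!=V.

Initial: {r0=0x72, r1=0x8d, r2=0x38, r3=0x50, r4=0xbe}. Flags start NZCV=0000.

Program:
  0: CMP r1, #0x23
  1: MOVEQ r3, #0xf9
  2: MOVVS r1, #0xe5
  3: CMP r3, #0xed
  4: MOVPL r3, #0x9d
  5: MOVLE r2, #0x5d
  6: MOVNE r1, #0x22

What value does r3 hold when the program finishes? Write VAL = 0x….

[0] flags=0011 → (cmp)
[1] flags=0011 EQ?F → skip
[2] flags=0011 VS?T → r1=0xe5
[3] flags=0000 → (cmp)
[4] flags=0000 PL?T → r3=0x9d
[5] flags=0000 LE?F → skip
[6] flags=0000 NE?T → r1=0x22

VAL = 0x9d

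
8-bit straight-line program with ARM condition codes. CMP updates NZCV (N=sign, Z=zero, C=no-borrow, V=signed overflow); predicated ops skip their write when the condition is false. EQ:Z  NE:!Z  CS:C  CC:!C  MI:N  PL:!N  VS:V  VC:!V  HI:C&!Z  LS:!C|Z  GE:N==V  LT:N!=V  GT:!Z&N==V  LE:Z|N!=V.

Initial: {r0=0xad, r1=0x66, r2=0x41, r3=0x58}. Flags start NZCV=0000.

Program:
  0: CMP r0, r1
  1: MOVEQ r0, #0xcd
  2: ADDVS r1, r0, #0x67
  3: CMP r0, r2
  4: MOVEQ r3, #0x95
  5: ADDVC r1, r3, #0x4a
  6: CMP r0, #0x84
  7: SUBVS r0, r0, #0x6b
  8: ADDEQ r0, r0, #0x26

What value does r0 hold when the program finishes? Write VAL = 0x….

VAL = 0xad

[0] flags=0011 → (cmp)
[1] flags=0011 EQ?F → skip
[2] flags=0011 VS?T → r1=0x14
[3] flags=0011 → (cmp)
[4] flags=0011 EQ?F → skip
[5] flags=0011 VC?F → skip
[6] flags=0010 → (cmp)
[7] flags=0010 VS?F → skip
[8] flags=0010 EQ?F → skip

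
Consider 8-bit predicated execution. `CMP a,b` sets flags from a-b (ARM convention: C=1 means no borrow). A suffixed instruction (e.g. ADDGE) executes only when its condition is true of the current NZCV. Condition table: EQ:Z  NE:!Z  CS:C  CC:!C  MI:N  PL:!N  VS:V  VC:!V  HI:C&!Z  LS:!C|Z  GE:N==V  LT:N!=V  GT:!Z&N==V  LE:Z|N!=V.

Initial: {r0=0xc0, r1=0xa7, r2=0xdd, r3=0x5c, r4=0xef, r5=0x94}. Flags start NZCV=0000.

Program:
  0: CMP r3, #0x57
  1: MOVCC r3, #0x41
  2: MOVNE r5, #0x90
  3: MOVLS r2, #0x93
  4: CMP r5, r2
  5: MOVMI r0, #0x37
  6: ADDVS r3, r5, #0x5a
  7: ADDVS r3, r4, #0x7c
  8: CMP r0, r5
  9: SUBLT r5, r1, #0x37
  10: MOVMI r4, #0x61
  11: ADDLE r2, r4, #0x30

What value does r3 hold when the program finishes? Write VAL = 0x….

VAL = 0x5c

[0] flags=0010 → (cmp)
[1] flags=0010 CC?F → skip
[2] flags=0010 NE?T → r5=0x90
[3] flags=0010 LS?F → skip
[4] flags=1000 → (cmp)
[5] flags=1000 MI?T → r0=0x37
[6] flags=1000 VS?F → skip
[7] flags=1000 VS?F → skip
[8] flags=1001 → (cmp)
[9] flags=1001 LT?F → skip
[10] flags=1001 MI?T → r4=0x61
[11] flags=1001 LE?F → skip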